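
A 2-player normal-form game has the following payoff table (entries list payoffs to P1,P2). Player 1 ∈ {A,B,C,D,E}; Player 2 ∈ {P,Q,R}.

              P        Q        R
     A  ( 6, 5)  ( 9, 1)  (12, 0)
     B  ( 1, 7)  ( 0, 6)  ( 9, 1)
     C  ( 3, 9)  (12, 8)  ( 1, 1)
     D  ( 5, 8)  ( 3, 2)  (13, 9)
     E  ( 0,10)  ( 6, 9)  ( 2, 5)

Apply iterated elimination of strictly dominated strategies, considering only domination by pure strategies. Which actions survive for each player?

P1 drop B (A beats it: P:6>1 Q:9>0 R:12>9)
P1 drop E (A beats it: P:6>0 Q:9>6 R:12>2)
P2 drop Q (P beats it: A:5>1 C:9>8 D:8>2)
P1 drop C (A beats it: P:6>3 R:12>1)
P1→{A,D} P2→{P,R}

Remaining: P1:{A,D} P2:{P,R}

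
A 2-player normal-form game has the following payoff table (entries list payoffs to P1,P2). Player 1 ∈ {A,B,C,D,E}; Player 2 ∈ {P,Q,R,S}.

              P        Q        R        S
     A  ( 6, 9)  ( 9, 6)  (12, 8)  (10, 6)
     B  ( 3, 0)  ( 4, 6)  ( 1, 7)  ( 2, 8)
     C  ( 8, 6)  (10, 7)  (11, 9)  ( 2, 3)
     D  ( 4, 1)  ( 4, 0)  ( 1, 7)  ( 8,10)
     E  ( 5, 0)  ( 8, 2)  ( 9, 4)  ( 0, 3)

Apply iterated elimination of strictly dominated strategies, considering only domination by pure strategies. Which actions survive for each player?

Remaining: P1:{A,C} P2:{P,R}

P1 drop B (A beats it: P:6>3 Q:9>4 R:12>1 S:10>2)
P1 drop D (A beats it: P:6>4 Q:9>4 R:12>1 S:10>8)
P1 drop E (A beats it: P:6>5 Q:9>8 R:12>9 S:10>0)
P2 drop Q (R beats it: A:8>6 C:9>7)
P2 drop S (P beats it: A:9>6 C:6>3)
P1→{A,C} P2→{P,R}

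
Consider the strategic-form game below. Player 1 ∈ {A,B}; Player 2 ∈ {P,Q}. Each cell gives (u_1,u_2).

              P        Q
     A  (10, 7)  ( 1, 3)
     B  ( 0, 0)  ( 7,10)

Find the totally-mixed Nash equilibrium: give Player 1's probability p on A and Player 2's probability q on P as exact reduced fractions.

(p,q) = (5/7, 3/8)

P1 indiff ⇒ q·10+(1-q)·1 = q·0+(1-q)·7 ⇒ q(10) = (1-q)(6) ⇒ q = 3/8
P2 indiff ⇒ p·7+(1-p)·0 = p·3+(1-p)·10 ⇒ p(4) = (1-p)(10) ⇒ p = 5/7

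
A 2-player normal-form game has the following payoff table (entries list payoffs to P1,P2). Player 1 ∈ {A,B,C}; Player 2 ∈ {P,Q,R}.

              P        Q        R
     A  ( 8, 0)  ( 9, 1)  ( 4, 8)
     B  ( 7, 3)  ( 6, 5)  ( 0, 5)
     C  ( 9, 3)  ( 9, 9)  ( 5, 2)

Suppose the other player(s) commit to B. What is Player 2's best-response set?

argmax u_2 = {Q,R}

u_2(P vs B) = 3
u_2(Q vs B) = 5
u_2(R vs B) = 5
max payoff 5 at {Q,R}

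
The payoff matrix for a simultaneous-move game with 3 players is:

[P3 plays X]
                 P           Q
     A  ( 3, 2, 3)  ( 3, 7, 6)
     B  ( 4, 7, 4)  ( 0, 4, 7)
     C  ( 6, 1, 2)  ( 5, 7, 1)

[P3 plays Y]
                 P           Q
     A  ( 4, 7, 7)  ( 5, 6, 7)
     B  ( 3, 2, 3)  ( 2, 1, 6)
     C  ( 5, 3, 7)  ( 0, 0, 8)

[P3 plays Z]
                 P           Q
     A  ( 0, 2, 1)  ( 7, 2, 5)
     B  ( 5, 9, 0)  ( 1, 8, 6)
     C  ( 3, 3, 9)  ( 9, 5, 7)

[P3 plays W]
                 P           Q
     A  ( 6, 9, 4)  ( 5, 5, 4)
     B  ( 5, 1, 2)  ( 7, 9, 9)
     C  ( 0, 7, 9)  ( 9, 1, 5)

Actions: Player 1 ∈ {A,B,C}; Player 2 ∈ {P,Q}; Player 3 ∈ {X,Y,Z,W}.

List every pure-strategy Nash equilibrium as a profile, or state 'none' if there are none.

No pure NE.

(A,P,X): not NE [P1→C gives 6>3; P2→Q gives 7>2; P3→Y gives 7>3]
(A,P,Y): not NE [P1→C gives 5>4]
(A,P,Z): not NE [P1→B gives 5>0; P3→Y gives 7>1]
(A,P,W): not NE [P3→Y gives 7>4]
(A,Q,X): not NE [P1→C gives 5>3; P3→Y gives 7>6]
(A,Q,Y): not NE [P2→P gives 7>6]
(A,Q,Z): not NE [P1→C gives 9>7; P3→Y gives 7>5]
(A,Q,W): not NE [P1→C gives 9>5; P2→P gives 9>5; P3→Y gives 7>4]
(B,P,X): not NE [P1→C gives 6>4]
(B,P,Y): not NE [P1→C gives 5>3; P3→X gives 4>3]
(B,P,Z): not NE [P3→X gives 4>0]
(B,P,W): not NE [P1→A gives 6>5; P2→Q gives 9>1; P3→X gives 4>2]
(B,Q,X): not NE [P1→C gives 5>0; P2→P gives 7>4; P3→W gives 9>7]
(B,Q,Y): not NE [P1→A gives 5>2; P2→P gives 2>1; P3→W gives 9>6]
(B,Q,Z): not NE [P1→C gives 9>1; P2→P gives 9>8; P3→W gives 9>6]
(B,Q,W): not NE [P1→C gives 9>7]
(C,P,X): not NE [P2→Q gives 7>1; P3→W gives 9>2]
(C,P,Y): not NE [P3→W gives 9>7]
(C,P,Z): not NE [P1→B gives 5>3; P2→Q gives 5>3]
(C,P,W): not NE [P1→A gives 6>0]
(C,Q,X): not NE [P3→Y gives 8>1]
(C,Q,Y): not NE [P1→A gives 5>0; P2→P gives 3>0]
(C,Q,Z): not NE [P3→Y gives 8>7]
(C,Q,W): not NE [P2→P gives 7>1; P3→Y gives 8>5]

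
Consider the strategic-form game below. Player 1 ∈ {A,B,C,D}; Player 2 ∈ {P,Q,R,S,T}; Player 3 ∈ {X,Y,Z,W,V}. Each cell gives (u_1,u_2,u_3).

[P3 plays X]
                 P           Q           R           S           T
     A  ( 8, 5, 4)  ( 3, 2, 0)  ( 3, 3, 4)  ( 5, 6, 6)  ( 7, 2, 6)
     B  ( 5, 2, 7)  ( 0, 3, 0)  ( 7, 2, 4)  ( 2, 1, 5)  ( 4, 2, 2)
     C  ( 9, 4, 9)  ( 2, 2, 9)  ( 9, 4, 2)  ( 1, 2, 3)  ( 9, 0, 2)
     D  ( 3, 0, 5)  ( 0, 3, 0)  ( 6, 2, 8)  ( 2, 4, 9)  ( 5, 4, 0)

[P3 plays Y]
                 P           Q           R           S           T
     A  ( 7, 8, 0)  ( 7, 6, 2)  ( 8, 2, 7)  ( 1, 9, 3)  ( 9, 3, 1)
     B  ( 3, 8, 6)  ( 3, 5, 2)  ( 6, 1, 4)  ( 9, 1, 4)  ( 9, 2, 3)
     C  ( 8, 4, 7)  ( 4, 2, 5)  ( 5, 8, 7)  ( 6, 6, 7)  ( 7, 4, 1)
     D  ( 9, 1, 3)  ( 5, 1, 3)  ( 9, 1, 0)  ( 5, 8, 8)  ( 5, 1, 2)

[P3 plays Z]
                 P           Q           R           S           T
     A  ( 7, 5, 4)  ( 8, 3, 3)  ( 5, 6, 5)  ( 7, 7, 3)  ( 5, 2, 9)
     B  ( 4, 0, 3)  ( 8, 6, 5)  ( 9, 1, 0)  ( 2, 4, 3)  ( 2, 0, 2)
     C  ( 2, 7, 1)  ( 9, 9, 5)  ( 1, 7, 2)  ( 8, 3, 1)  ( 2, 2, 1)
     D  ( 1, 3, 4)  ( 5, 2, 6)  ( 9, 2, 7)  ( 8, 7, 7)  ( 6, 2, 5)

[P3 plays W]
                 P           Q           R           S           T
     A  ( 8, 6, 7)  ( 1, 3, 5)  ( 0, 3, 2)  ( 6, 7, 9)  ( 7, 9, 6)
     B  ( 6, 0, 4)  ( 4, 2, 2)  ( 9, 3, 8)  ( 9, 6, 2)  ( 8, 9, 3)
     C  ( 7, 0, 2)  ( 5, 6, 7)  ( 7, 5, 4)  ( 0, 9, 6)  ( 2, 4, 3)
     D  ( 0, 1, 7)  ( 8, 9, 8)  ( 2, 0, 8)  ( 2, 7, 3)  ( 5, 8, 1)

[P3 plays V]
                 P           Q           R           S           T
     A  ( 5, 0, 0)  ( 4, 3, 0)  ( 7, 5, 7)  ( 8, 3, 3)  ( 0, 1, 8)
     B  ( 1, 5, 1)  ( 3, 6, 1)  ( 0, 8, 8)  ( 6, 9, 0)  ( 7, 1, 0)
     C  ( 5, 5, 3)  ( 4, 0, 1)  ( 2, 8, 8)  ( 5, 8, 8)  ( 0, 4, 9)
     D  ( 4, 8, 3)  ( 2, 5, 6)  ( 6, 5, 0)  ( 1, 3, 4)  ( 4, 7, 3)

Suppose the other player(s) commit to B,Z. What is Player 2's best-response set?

u_2(P vs B,Z) = 0
u_2(Q vs B,Z) = 6
u_2(R vs B,Z) = 1
u_2(S vs B,Z) = 4
u_2(T vs B,Z) = 0
max payoff 6 at {Q}

argmax u_2 = {Q}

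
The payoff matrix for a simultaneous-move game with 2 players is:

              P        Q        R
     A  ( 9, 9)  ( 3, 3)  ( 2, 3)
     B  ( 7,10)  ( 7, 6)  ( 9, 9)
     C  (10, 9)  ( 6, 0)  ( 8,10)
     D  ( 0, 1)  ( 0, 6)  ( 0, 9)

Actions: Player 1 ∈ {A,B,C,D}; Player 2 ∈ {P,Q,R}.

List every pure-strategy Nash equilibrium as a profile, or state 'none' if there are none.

PSNE: ∅

(A,P): not NE [P1→C gives 10>9]
(A,Q): not NE [P1→B gives 7>3; P2→P gives 9>3]
(A,R): not NE [P1→B gives 9>2; P2→P gives 9>3]
(B,P): not NE [P1→C gives 10>7]
(B,Q): not NE [P2→P gives 10>6]
(B,R): not NE [P2→P gives 10>9]
(C,P): not NE [P2→R gives 10>9]
(C,Q): not NE [P1→B gives 7>6; P2→R gives 10>0]
(C,R): not NE [P1→B gives 9>8]
(D,P): not NE [P1→C gives 10>0; P2→R gives 9>1]
(D,Q): not NE [P1→B gives 7>0; P2→R gives 9>6]
(D,R): not NE [P1→B gives 9>0]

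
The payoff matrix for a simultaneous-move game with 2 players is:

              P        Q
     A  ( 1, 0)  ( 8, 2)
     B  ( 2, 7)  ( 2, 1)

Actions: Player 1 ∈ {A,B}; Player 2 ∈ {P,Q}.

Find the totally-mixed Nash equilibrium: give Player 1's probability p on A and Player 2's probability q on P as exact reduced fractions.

P1 indiff ⇒ q·1+(1-q)·8 = q·2+(1-q)·2 ⇒ q(-1) = (1-q)(-6) ⇒ q = 6/7
P2 indiff ⇒ p·0+(1-p)·7 = p·2+(1-p)·1 ⇒ p(-2) = (1-p)(-6) ⇒ p = 3/4

P1 mixes 3/4 on A; P2 mixes 6/7 on P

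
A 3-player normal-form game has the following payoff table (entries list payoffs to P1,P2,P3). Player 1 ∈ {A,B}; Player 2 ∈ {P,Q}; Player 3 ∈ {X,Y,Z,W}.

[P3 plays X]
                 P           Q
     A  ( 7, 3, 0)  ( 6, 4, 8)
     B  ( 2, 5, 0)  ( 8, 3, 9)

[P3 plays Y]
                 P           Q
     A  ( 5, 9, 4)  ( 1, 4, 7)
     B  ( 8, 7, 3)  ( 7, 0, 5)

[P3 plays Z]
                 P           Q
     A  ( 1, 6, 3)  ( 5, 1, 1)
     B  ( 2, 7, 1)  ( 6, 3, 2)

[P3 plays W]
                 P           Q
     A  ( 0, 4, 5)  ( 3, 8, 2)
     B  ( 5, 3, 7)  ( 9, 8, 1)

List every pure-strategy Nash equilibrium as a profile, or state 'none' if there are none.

Equilibria: none

(A,P,X): not NE [P2→Q gives 4>3; P3→W gives 5>0]
(A,P,Y): not NE [P1→B gives 8>5; P3→W gives 5>4]
(A,P,Z): not NE [P1→B gives 2>1; P3→W gives 5>3]
(A,P,W): not NE [P1→B gives 5>0; P2→Q gives 8>4]
(A,Q,X): not NE [P1→B gives 8>6]
(A,Q,Y): not NE [P1→B gives 7>1; P2→P gives 9>4; P3→X gives 8>7]
(A,Q,Z): not NE [P1→B gives 6>5; P2→P gives 6>1; P3→X gives 8>1]
(A,Q,W): not NE [P1→B gives 9>3; P3→X gives 8>2]
(B,P,X): not NE [P1→A gives 7>2; P3→W gives 7>0]
(B,P,Y): not NE [P3→W gives 7>3]
(B,P,Z): not NE [P3→W gives 7>1]
(B,P,W): not NE [P2→Q gives 8>3]
(B,Q,X): not NE [P2→P gives 5>3]
(B,Q,Y): not NE [P2→P gives 7>0; P3→X gives 9>5]
(B,Q,Z): not NE [P2→P gives 7>3; P3→X gives 9>2]
(B,Q,W): not NE [P3→X gives 9>1]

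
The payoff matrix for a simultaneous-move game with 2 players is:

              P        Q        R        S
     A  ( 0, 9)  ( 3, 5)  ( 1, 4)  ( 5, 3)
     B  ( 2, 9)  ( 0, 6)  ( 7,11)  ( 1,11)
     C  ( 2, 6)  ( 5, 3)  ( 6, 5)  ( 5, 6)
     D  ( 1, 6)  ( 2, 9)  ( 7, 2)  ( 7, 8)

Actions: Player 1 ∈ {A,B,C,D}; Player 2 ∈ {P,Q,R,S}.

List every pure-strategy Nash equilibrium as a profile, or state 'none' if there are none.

(A,P): not NE [P1→C gives 2>0]
(A,Q): not NE [P1→C gives 5>3; P2→P gives 9>5]
(A,R): not NE [P1→D gives 7>1; P2→P gives 9>4]
(A,S): not NE [P1→D gives 7>5; P2→P gives 9>3]
(B,P): not NE [P2→S gives 11>9]
(B,Q): not NE [P1→C gives 5>0; P2→S gives 11>6]
(B,R): NE
(B,S): not NE [P1→D gives 7>1]
(C,P): NE
(C,Q): not NE [P2→S gives 6>3]
(C,R): not NE [P1→D gives 7>6; P2→S gives 6>5]
(C,S): not NE [P1→D gives 7>5]
(D,P): not NE [P1→C gives 2>1; P2→Q gives 9>6]
(D,Q): not NE [P1→C gives 5>2]
(D,R): not NE [P2→Q gives 9>2]
(D,S): not NE [P2→Q gives 9>8]

Nash profiles: (B,R), (C,P)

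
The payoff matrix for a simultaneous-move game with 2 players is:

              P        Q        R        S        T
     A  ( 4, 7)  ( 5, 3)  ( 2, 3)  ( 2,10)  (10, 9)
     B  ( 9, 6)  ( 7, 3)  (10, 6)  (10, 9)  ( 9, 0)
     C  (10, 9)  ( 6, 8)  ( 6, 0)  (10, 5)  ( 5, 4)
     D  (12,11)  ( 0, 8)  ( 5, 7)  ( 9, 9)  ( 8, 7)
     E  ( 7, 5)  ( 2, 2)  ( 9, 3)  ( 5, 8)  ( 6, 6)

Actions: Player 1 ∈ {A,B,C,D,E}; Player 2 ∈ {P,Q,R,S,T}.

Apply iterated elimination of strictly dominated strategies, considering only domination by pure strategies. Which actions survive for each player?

P1 drop E (B beats it: P:9>7 Q:7>2 R:10>9 S:10>5 T:9>6)
P2 drop Q (P beats it: A:7>3 B:6>3 C:9>8 D:11>8)
P2 drop R (S beats it: A:10>3 B:9>6 C:5>0 D:9>7)
P2 drop T (S beats it: A:10>9 B:9>0 C:5>4 D:9>7)
P1 drop A (B beats it: P:9>4 S:10>2)
P1→{B,C,D} P2→{P,S}

IESDS → P1:{B,C,D} P2:{P,S}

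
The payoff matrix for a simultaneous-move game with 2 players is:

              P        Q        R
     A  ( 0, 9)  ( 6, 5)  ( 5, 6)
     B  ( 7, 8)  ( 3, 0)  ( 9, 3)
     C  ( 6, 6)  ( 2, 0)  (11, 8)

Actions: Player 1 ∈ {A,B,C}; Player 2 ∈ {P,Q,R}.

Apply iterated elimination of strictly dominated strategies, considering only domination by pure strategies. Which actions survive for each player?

IESDS → P1:{B,C} P2:{P,R}

P2 drop Q (P beats it: A:9>5 B:8>0 C:6>0)
P1 drop A (B beats it: P:7>0 R:9>5)
P1→{B,C} P2→{P,R}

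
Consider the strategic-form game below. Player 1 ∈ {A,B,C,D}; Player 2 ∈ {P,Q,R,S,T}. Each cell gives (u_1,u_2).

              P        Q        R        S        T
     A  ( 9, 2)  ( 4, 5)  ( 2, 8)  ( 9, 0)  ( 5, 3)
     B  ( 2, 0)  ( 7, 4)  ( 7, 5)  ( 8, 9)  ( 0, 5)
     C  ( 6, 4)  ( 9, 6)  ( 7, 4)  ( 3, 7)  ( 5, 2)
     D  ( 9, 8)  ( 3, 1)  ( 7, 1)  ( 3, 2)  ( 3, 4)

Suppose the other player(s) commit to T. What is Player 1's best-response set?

BR_1 = {A,C}

u_1(A vs T) = 5
u_1(B vs T) = 0
u_1(C vs T) = 5
u_1(D vs T) = 3
max payoff 5 at {A,C}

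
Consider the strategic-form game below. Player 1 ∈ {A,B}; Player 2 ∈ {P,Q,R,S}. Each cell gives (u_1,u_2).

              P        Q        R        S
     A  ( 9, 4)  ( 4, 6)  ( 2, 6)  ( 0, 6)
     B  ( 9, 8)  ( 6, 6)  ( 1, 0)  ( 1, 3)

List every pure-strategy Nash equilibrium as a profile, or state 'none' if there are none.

NE set: (A,R), (B,P)

(A,P): not NE [P2→S gives 6>4]
(A,Q): not NE [P1→B gives 6>4]
(A,R): NE
(A,S): not NE [P1→B gives 1>0]
(B,P): NE
(B,Q): not NE [P2→P gives 8>6]
(B,R): not NE [P1→A gives 2>1; P2→P gives 8>0]
(B,S): not NE [P2→P gives 8>3]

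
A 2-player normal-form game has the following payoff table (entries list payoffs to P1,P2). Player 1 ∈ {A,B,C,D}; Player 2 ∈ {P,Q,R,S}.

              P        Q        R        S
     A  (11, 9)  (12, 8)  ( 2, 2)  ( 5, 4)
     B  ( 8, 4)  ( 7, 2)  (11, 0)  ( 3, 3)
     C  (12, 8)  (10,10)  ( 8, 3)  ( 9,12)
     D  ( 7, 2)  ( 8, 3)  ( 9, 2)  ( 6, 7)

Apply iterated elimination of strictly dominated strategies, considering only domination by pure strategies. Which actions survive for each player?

IESDS → P1:{A,C} P2:{P,Q,S}

P2 drop R (Q beats it: A:8>2 B:2>0 C:10>3 D:3>2)
P1 drop B (A beats it: P:11>8 Q:12>7 S:5>3)
P1 drop D (C beats it: P:12>7 Q:10>8 S:9>6)
P1→{A,C} P2→{P,Q,S}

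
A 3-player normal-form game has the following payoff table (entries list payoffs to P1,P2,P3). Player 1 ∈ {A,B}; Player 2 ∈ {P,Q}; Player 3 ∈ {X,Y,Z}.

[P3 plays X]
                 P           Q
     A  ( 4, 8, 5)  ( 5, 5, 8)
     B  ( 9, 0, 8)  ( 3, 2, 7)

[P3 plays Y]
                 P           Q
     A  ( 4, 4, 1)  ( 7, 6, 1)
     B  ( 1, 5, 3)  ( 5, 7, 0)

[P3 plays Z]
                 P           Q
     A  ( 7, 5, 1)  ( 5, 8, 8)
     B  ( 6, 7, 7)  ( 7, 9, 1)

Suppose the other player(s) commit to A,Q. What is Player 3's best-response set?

u_3(X vs A,Q) = 8
u_3(Y vs A,Q) = 1
u_3(Z vs A,Q) = 8
max payoff 8 at {X,Z}

argmax u_3 = {X,Z}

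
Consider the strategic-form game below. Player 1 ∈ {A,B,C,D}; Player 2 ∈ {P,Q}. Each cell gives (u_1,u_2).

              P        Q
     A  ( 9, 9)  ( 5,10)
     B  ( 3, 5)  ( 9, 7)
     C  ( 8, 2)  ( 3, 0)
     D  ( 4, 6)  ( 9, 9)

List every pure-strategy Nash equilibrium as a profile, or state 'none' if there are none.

Nash profiles: (B,Q), (D,Q)

(A,P): not NE [P2→Q gives 10>9]
(A,Q): not NE [P1→D gives 9>5]
(B,P): not NE [P1→A gives 9>3; P2→Q gives 7>5]
(B,Q): NE
(C,P): not NE [P1→A gives 9>8]
(C,Q): not NE [P1→D gives 9>3; P2→P gives 2>0]
(D,P): not NE [P1→A gives 9>4; P2→Q gives 9>6]
(D,Q): NE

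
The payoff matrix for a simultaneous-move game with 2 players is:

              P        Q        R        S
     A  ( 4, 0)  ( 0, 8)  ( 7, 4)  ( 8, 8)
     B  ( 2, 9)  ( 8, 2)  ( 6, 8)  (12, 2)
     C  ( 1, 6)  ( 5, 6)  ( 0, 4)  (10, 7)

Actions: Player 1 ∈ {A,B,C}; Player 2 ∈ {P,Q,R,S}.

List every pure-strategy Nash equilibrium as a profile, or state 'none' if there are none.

Equilibria: none

(A,P): not NE [P2→S gives 8>0]
(A,Q): not NE [P1→B gives 8>0]
(A,R): not NE [P2→S gives 8>4]
(A,S): not NE [P1→B gives 12>8]
(B,P): not NE [P1→A gives 4>2]
(B,Q): not NE [P2→P gives 9>2]
(B,R): not NE [P1→A gives 7>6; P2→P gives 9>8]
(B,S): not NE [P2→P gives 9>2]
(C,P): not NE [P1→A gives 4>1; P2→S gives 7>6]
(C,Q): not NE [P1→B gives 8>5; P2→S gives 7>6]
(C,R): not NE [P1→A gives 7>0; P2→S gives 7>4]
(C,S): not NE [P1→B gives 12>10]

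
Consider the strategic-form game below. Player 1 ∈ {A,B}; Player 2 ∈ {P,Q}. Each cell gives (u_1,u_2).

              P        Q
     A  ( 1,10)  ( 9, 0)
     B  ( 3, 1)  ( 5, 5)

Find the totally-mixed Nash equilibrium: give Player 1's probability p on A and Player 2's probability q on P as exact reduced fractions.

P1 mixes 2/7 on A; P2 mixes 2/3 on P

P1 indiff ⇒ q·1+(1-q)·9 = q·3+(1-q)·5 ⇒ q(-2) = (1-q)(-4) ⇒ q = 2/3
P2 indiff ⇒ p·10+(1-p)·1 = p·0+(1-p)·5 ⇒ p(10) = (1-p)(4) ⇒ p = 2/7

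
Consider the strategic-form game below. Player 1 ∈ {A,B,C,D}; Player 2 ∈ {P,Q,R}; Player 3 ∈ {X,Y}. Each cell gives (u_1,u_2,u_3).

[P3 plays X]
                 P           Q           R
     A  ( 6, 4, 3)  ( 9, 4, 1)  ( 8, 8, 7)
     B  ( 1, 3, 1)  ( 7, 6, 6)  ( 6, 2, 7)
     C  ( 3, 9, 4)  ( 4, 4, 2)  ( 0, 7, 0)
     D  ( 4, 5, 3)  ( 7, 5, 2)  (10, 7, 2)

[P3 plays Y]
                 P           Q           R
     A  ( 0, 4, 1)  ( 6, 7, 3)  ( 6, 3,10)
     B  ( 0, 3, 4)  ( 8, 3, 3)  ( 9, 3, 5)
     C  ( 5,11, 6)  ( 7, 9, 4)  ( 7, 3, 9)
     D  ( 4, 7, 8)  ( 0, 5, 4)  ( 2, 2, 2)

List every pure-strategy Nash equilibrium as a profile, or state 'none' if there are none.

(A,P,X): not NE [P2→R gives 8>4]
(A,P,Y): not NE [P1→C gives 5>0; P2→Q gives 7>4; P3→X gives 3>1]
(A,Q,X): not NE [P2→R gives 8>4; P3→Y gives 3>1]
(A,Q,Y): not NE [P1→B gives 8>6]
(A,R,X): not NE [P1→D gives 10>8; P3→Y gives 10>7]
(A,R,Y): not NE [P1→B gives 9>6; P2→Q gives 7>3]
(B,P,X): not NE [P1→A gives 6>1; P2→Q gives 6>3; P3→Y gives 4>1]
(B,P,Y): not NE [P1→C gives 5>0]
(B,Q,X): not NE [P1→A gives 9>7]
(B,Q,Y): not NE [P3→X gives 6>3]
(B,R,X): not NE [P1→D gives 10>6; P2→Q gives 6>2]
(B,R,Y): not NE [P3→X gives 7>5]
(C,P,X): not NE [P1→A gives 6>3; P3→Y gives 6>4]
(C,P,Y): NE
(C,Q,X): not NE [P1→A gives 9>4; P2→P gives 9>4; P3→Y gives 4>2]
(C,Q,Y): not NE [P1→B gives 8>7; P2→P gives 11>9]
(C,R,X): not NE [P1→D gives 10>0; P2→P gives 9>7; P3→Y gives 9>0]
(C,R,Y): not NE [P1→B gives 9>7; P2→P gives 11>3]
(D,P,X): not NE [P1→A gives 6>4; P2→R gives 7>5; P3→Y gives 8>3]
(D,P,Y): not NE [P1→C gives 5>4]
(D,Q,X): not NE [P1→A gives 9>7; P2→R gives 7>5; P3→Y gives 4>2]
(D,Q,Y): not NE [P1→B gives 8>0; P2→P gives 7>5]
(D,R,X): NE
(D,R,Y): not NE [P1→B gives 9>2; P2→P gives 7>2]

NE set: (C,P,Y), (D,R,X)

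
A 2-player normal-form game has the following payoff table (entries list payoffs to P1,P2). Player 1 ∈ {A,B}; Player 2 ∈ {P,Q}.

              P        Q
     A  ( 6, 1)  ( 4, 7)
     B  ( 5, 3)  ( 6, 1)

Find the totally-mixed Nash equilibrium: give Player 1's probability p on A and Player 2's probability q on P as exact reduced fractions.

P1 indiff ⇒ q·6+(1-q)·4 = q·5+(1-q)·6 ⇒ q(1) = (1-q)(2) ⇒ q = 2/3
P2 indiff ⇒ p·1+(1-p)·3 = p·7+(1-p)·1 ⇒ p(-6) = (1-p)(-2) ⇒ p = 1/4

P1 mixes 1/4 on A; P2 mixes 2/3 on P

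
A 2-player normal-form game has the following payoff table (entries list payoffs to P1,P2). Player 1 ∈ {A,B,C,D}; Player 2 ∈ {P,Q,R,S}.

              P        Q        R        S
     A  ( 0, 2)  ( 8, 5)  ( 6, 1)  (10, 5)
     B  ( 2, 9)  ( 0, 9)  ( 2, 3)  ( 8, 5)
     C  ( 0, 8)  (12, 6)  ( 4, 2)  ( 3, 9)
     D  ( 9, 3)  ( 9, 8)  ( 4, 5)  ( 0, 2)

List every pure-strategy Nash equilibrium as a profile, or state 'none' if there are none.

PSNE = {(A,S)}

(A,P): not NE [P1→D gives 9>0; P2→S gives 5>2]
(A,Q): not NE [P1→C gives 12>8]
(A,R): not NE [P2→S gives 5>1]
(A,S): NE
(B,P): not NE [P1→D gives 9>2]
(B,Q): not NE [P1→C gives 12>0]
(B,R): not NE [P1→A gives 6>2; P2→Q gives 9>3]
(B,S): not NE [P1→A gives 10>8; P2→Q gives 9>5]
(C,P): not NE [P1→D gives 9>0; P2→S gives 9>8]
(C,Q): not NE [P2→S gives 9>6]
(C,R): not NE [P1→A gives 6>4; P2→S gives 9>2]
(C,S): not NE [P1→A gives 10>3]
(D,P): not NE [P2→Q gives 8>3]
(D,Q): not NE [P1→C gives 12>9]
(D,R): not NE [P1→A gives 6>4; P2→Q gives 8>5]
(D,S): not NE [P1→A gives 10>0; P2→Q gives 8>2]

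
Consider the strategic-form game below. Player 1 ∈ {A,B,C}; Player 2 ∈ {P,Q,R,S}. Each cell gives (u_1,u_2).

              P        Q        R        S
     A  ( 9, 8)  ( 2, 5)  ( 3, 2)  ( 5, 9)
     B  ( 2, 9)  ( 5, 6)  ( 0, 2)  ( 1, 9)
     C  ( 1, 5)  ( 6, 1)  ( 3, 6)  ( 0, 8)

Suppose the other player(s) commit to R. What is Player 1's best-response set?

argmax u_1 = {A,C}

u_1(A vs R) = 3
u_1(B vs R) = 0
u_1(C vs R) = 3
max payoff 3 at {A,C}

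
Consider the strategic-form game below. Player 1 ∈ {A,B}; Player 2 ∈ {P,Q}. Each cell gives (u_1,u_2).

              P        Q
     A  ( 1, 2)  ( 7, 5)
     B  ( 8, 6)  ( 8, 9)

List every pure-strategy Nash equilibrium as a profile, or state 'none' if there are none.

(A,P): not NE [P1→B gives 8>1; P2→Q gives 5>2]
(A,Q): not NE [P1→B gives 8>7]
(B,P): not NE [P2→Q gives 9>6]
(B,Q): NE

PSNE = {(B,Q)}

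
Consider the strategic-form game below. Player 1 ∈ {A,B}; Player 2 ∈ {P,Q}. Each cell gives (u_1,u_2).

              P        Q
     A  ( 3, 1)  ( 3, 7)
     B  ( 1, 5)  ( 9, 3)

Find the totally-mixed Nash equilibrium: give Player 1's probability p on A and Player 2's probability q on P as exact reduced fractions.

P1 indiff ⇒ q·3+(1-q)·3 = q·1+(1-q)·9 ⇒ q(2) = (1-q)(6) ⇒ q = 3/4
P2 indiff ⇒ p·1+(1-p)·5 = p·7+(1-p)·3 ⇒ p(-6) = (1-p)(-2) ⇒ p = 1/4

P1 mixes 1/4 on A; P2 mixes 3/4 on P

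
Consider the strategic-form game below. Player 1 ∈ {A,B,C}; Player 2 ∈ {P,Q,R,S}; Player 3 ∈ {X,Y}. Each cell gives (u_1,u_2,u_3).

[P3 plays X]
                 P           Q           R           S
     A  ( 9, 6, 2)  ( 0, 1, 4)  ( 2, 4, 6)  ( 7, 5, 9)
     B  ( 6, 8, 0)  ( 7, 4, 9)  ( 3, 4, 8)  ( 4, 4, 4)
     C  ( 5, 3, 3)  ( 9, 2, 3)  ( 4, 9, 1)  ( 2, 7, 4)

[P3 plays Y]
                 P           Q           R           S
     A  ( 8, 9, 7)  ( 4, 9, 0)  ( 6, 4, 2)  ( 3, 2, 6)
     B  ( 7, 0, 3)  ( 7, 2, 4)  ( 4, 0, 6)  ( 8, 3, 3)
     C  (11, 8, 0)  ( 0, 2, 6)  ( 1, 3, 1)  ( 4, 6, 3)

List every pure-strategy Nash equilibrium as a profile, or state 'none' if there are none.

NE set: (C,R,X)

(A,P,X): not NE [P3→Y gives 7>2]
(A,P,Y): not NE [P1→C gives 11>8]
(A,Q,X): not NE [P1→C gives 9>0; P2→P gives 6>1]
(A,Q,Y): not NE [P1→B gives 7>4; P3→X gives 4>0]
(A,R,X): not NE [P1→C gives 4>2; P2→P gives 6>4]
(A,R,Y): not NE [P2→Q gives 9>4; P3→X gives 6>2]
(A,S,X): not NE [P2→P gives 6>5]
(A,S,Y): not NE [P1→B gives 8>3; P2→Q gives 9>2; P3→X gives 9>6]
(B,P,X): not NE [P1→A gives 9>6; P3→Y gives 3>0]
(B,P,Y): not NE [P1→C gives 11>7; P2→S gives 3>0]
(B,Q,X): not NE [P1→C gives 9>7; P2→P gives 8>4]
(B,Q,Y): not NE [P2→S gives 3>2; P3→X gives 9>4]
(B,R,X): not NE [P1→C gives 4>3; P2→P gives 8>4]
(B,R,Y): not NE [P1→A gives 6>4; P2→S gives 3>0; P3→X gives 8>6]
(B,S,X): not NE [P1→A gives 7>4; P2→P gives 8>4]
(B,S,Y): not NE [P3→X gives 4>3]
(C,P,X): not NE [P1→A gives 9>5; P2→R gives 9>3]
(C,P,Y): not NE [P3→X gives 3>0]
(C,Q,X): not NE [P2→R gives 9>2; P3→Y gives 6>3]
(C,Q,Y): not NE [P1→B gives 7>0; P2→P gives 8>2]
(C,R,X): NE
(C,R,Y): not NE [P1→A gives 6>1; P2→P gives 8>3]
(C,S,X): not NE [P1→A gives 7>2; P2→R gives 9>7]
(C,S,Y): not NE [P1→B gives 8>4; P2→P gives 8>6; P3→X gives 4>3]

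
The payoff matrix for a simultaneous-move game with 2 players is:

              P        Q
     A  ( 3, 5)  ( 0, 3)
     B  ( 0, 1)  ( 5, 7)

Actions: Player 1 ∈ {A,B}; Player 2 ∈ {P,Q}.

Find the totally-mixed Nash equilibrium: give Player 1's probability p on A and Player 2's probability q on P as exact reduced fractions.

p=3/4, q=5/8

P1 indiff ⇒ q·3+(1-q)·0 = q·0+(1-q)·5 ⇒ q(3) = (1-q)(5) ⇒ q = 5/8
P2 indiff ⇒ p·5+(1-p)·1 = p·3+(1-p)·7 ⇒ p(2) = (1-p)(6) ⇒ p = 3/4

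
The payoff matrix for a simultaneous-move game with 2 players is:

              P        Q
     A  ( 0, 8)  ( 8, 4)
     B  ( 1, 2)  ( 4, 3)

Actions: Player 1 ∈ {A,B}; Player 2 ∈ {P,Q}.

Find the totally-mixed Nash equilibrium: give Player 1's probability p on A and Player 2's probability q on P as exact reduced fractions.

(p,q) = (1/5, 4/5)

P1 indiff ⇒ q·0+(1-q)·8 = q·1+(1-q)·4 ⇒ q(-1) = (1-q)(-4) ⇒ q = 4/5
P2 indiff ⇒ p·8+(1-p)·2 = p·4+(1-p)·3 ⇒ p(4) = (1-p)(1) ⇒ p = 1/5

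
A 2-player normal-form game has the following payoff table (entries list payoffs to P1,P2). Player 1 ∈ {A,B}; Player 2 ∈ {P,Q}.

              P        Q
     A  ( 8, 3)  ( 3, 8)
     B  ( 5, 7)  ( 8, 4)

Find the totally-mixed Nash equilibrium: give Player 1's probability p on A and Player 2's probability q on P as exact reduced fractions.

P1 mixes 3/8 on A; P2 mixes 5/8 on P

P1 indiff ⇒ q·8+(1-q)·3 = q·5+(1-q)·8 ⇒ q(3) = (1-q)(5) ⇒ q = 5/8
P2 indiff ⇒ p·3+(1-p)·7 = p·8+(1-p)·4 ⇒ p(-5) = (1-p)(-3) ⇒ p = 3/8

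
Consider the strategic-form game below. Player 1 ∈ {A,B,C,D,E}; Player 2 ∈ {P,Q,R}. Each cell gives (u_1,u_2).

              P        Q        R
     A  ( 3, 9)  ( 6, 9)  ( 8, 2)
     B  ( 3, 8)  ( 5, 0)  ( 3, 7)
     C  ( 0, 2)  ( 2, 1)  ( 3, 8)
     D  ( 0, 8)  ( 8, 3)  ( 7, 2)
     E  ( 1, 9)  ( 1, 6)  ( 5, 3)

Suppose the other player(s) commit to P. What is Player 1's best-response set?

u_1(A vs P) = 3
u_1(B vs P) = 3
u_1(C vs P) = 0
u_1(D vs P) = 0
u_1(E vs P) = 1
max payoff 3 at {A,B}

BR_1 = {A,B}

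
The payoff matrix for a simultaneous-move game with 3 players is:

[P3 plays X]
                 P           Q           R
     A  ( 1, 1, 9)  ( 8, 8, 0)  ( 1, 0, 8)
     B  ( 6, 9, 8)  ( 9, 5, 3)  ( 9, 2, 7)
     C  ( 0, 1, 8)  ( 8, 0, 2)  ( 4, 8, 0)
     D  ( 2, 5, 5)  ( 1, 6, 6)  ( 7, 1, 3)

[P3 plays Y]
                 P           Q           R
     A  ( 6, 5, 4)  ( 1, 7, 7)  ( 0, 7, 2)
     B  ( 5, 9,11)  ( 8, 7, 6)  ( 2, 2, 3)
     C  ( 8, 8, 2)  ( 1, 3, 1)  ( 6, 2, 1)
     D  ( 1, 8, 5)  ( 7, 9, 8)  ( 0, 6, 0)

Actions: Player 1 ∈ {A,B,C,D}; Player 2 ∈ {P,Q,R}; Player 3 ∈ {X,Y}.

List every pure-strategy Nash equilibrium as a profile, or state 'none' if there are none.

(A,P,X): not NE [P1→B gives 6>1; P2→Q gives 8>1]
(A,P,Y): not NE [P1→C gives 8>6; P2→R gives 7>5; P3→X gives 9>4]
(A,Q,X): not NE [P1→B gives 9>8; P3→Y gives 7>0]
(A,Q,Y): not NE [P1→B gives 8>1]
(A,R,X): not NE [P1→B gives 9>1; P2→Q gives 8>0]
(A,R,Y): not NE [P1→C gives 6>0; P3→X gives 8>2]
(B,P,X): not NE [P3→Y gives 11>8]
(B,P,Y): not NE [P1→C gives 8>5]
(B,Q,X): not NE [P2→P gives 9>5; P3→Y gives 6>3]
(B,Q,Y): not NE [P2→P gives 9>7]
(B,R,X): not NE [P2→P gives 9>2]
(B,R,Y): not NE [P1→C gives 6>2; P2→P gives 9>2; P3→X gives 7>3]
(C,P,X): not NE [P1→B gives 6>0; P2→R gives 8>1]
(C,P,Y): not NE [P3→X gives 8>2]
(C,Q,X): not NE [P1→B gives 9>8; P2→R gives 8>0]
(C,Q,Y): not NE [P1→B gives 8>1; P2→P gives 8>3; P3→X gives 2>1]
(C,R,X): not NE [P1→B gives 9>4; P3→Y gives 1>0]
(C,R,Y): not NE [P2→P gives 8>2]
(D,P,X): not NE [P1→B gives 6>2; P2→Q gives 6>5]
(D,P,Y): not NE [P1→C gives 8>1; P2→Q gives 9>8]
(D,Q,X): not NE [P1→B gives 9>1; P3→Y gives 8>6]
(D,Q,Y): not NE [P1→B gives 8>7]
(D,R,X): not NE [P1→B gives 9>7; P2→Q gives 6>1]
(D,R,Y): not NE [P1→C gives 6>0; P2→Q gives 9>6; P3→X gives 3>0]

PSNE: ∅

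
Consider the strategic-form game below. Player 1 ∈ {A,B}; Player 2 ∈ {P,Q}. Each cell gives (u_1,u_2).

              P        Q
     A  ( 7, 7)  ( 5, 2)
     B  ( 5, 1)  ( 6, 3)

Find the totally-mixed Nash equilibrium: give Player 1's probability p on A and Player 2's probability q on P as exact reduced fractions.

P1 indiff ⇒ q·7+(1-q)·5 = q·5+(1-q)·6 ⇒ q(2) = (1-q)(1) ⇒ q = 1/3
P2 indiff ⇒ p·7+(1-p)·1 = p·2+(1-p)·3 ⇒ p(5) = (1-p)(2) ⇒ p = 2/7

(p,q) = (2/7, 1/3)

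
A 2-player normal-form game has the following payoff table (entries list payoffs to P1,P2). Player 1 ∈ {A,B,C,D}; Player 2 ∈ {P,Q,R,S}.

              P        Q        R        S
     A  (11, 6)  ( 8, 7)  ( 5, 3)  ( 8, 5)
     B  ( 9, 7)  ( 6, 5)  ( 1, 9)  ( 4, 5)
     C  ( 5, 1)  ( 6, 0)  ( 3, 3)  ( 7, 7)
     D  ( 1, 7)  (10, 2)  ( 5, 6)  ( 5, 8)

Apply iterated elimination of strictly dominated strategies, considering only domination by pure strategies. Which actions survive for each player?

Survivors P1:{A,D} P2:{P,Q,S}

P1 drop B (A beats it: P:11>9 Q:8>6 R:5>1 S:8>4)
P1 drop C (A beats it: P:11>5 Q:8>6 R:5>3 S:8>7)
P2 drop R (P beats it: A:6>3 D:7>6)
P1→{A,D} P2→{P,Q,S}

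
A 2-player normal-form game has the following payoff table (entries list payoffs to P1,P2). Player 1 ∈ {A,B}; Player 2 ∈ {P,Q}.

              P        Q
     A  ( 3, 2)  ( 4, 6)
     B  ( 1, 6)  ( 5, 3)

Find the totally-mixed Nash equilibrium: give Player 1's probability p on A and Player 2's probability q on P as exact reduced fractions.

(p,q) = (3/7, 1/3)

P1 indiff ⇒ q·3+(1-q)·4 = q·1+(1-q)·5 ⇒ q(2) = (1-q)(1) ⇒ q = 1/3
P2 indiff ⇒ p·2+(1-p)·6 = p·6+(1-p)·3 ⇒ p(-4) = (1-p)(-3) ⇒ p = 3/7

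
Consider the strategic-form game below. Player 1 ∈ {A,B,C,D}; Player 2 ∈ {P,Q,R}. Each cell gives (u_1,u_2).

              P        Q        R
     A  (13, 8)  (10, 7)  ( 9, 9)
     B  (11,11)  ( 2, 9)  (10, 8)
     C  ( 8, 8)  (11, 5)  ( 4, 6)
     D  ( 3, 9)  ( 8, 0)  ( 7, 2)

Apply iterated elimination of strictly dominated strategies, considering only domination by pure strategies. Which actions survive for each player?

P1 drop D (A beats it: P:13>3 Q:10>8 R:9>7)
P2 drop Q (P beats it: A:8>7 B:11>9 C:8>5)
P1 drop C (A beats it: P:13>8 R:9>4)
P1→{A,B} P2→{P,R}

Survivors P1:{A,B} P2:{P,R}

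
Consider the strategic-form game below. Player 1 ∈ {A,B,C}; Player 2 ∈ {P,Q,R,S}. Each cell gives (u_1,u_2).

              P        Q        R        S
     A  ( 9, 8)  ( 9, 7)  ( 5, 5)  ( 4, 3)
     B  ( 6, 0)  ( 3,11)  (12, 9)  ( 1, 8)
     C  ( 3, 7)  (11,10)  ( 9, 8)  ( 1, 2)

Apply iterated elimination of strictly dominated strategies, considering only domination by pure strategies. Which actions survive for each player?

IESDS → P1:{A,C} P2:{P,Q}

P2 drop R (Q beats it: A:7>5 B:11>9 C:10>8)
P1 drop B (A beats it: P:9>6 Q:9>3 S:4>1)
P2 drop S (P beats it: A:8>3 C:7>2)
P1→{A,C} P2→{P,Q}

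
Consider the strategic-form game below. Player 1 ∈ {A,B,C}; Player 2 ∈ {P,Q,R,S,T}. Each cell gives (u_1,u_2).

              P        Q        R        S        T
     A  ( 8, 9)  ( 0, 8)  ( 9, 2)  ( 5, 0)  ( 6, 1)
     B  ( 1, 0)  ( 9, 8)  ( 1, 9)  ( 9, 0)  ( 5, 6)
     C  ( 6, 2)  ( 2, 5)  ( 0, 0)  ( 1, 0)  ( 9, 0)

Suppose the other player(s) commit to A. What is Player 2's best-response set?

u_2(P vs A) = 9
u_2(Q vs A) = 8
u_2(R vs A) = 2
u_2(S vs A) = 0
u_2(T vs A) = 1
max payoff 9 at {P}

BR_2 = {P}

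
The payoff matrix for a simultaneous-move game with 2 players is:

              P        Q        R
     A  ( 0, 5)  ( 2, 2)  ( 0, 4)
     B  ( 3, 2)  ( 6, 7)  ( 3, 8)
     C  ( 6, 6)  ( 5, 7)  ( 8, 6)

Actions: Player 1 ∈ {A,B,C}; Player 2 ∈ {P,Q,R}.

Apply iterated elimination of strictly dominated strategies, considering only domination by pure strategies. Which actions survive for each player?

P1 drop A (B beats it: P:3>0 Q:6>2 R:3>0)
P2 drop P (Q beats it: B:7>2 C:7>6)
P1→{B,C} P2→{Q,R}

Survivors P1:{B,C} P2:{Q,R}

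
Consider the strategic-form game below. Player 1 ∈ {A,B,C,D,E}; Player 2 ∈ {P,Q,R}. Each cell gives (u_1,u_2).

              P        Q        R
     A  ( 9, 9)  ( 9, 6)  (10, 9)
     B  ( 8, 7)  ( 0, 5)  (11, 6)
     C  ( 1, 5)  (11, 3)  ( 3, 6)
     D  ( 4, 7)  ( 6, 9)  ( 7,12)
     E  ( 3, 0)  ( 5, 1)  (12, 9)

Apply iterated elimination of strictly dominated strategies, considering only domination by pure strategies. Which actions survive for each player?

Survivors P1:{A,B,E} P2:{P,R}

P1 drop D (A beats it: P:9>4 Q:9>6 R:10>7)
P2 drop Q (R beats it: A:9>6 B:6>5 C:6>3 E:9>1)
P1 drop C (A beats it: P:9>1 R:10>3)
P1→{A,B,E} P2→{P,R}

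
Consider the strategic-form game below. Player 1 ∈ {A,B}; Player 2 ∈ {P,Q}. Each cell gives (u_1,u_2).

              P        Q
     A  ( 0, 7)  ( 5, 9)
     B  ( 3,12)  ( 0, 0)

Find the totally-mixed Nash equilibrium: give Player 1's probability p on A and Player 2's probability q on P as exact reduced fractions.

P1 mixes 6/7 on A; P2 mixes 5/8 on P

P1 indiff ⇒ q·0+(1-q)·5 = q·3+(1-q)·0 ⇒ q(-3) = (1-q)(-5) ⇒ q = 5/8
P2 indiff ⇒ p·7+(1-p)·12 = p·9+(1-p)·0 ⇒ p(-2) = (1-p)(-12) ⇒ p = 6/7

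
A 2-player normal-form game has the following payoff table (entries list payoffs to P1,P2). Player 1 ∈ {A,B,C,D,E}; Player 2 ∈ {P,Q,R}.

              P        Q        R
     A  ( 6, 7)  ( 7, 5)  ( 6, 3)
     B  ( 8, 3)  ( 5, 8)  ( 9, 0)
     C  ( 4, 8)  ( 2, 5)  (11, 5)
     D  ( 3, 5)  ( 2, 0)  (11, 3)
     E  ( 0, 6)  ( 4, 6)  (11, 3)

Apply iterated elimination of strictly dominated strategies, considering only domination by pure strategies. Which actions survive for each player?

Survivors P1:{A,B} P2:{P,Q}

P2 drop R (P beats it: A:7>3 B:3>0 C:8>5 D:5>3 E:6>3)
P1 drop C (A beats it: P:6>4 Q:7>2)
P1 drop D (A beats it: P:6>3 Q:7>2)
P1 drop E (A beats it: P:6>0 Q:7>4)
P1→{A,B} P2→{P,Q}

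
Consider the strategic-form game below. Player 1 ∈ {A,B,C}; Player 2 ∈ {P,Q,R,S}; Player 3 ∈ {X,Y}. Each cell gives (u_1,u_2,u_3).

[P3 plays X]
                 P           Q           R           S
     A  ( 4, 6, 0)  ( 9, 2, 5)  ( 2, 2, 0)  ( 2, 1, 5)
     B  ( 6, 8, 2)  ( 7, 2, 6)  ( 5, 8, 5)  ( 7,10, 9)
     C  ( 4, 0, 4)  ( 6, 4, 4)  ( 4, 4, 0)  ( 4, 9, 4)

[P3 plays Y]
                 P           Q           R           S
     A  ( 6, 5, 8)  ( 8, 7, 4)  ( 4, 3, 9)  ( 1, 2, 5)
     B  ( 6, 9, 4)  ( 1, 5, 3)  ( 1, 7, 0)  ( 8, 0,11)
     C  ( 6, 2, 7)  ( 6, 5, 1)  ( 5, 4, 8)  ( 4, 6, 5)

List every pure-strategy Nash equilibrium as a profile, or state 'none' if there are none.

(A,P,X): not NE [P1→B gives 6>4; P3→Y gives 8>0]
(A,P,Y): not NE [P2→Q gives 7>5]
(A,Q,X): not NE [P2→P gives 6>2]
(A,Q,Y): not NE [P3→X gives 5>4]
(A,R,X): not NE [P1→B gives 5>2; P2→P gives 6>2; P3→Y gives 9>0]
(A,R,Y): not NE [P1→C gives 5>4; P2→Q gives 7>3]
(A,S,X): not NE [P1→B gives 7>2; P2→P gives 6>1]
(A,S,Y): not NE [P1→B gives 8>1; P2→Q gives 7>2]
(B,P,X): not NE [P2→S gives 10>8; P3→Y gives 4>2]
(B,P,Y): NE
(B,Q,X): not NE [P1→A gives 9>7; P2→S gives 10>2]
(B,Q,Y): not NE [P1→A gives 8>1; P2→P gives 9>5; P3→X gives 6>3]
(B,R,X): not NE [P2→S gives 10>8]
(B,R,Y): not NE [P1→C gives 5>1; P2→P gives 9>7; P3→X gives 5>0]
(B,S,X): not NE [P3→Y gives 11>9]
(B,S,Y): not NE [P2→P gives 9>0]
(C,P,X): not NE [P1→B gives 6>4; P2→S gives 9>0; P3→Y gives 7>4]
(C,P,Y): not NE [P2→S gives 6>2]
(C,Q,X): not NE [P1→A gives 9>6; P2→S gives 9>4]
(C,Q,Y): not NE [P1→A gives 8>6; P2→S gives 6>5; P3→X gives 4>1]
(C,R,X): not NE [P1→B gives 5>4; P2→S gives 9>4; P3→Y gives 8>0]
(C,R,Y): not NE [P2→S gives 6>4]
(C,S,X): not NE [P1→B gives 7>4; P3→Y gives 5>4]
(C,S,Y): not NE [P1→B gives 8>4]

PSNE = {(B,P,Y)}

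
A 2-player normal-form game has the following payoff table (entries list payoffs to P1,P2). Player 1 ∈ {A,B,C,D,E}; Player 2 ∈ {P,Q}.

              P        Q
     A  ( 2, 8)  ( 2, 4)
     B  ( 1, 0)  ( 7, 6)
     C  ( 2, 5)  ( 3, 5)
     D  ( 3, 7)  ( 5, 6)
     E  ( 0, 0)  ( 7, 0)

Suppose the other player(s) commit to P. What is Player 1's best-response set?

u_1(A vs P) = 2
u_1(B vs P) = 1
u_1(C vs P) = 2
u_1(D vs P) = 3
u_1(E vs P) = 0
max payoff 3 at {D}

P1 best: {D}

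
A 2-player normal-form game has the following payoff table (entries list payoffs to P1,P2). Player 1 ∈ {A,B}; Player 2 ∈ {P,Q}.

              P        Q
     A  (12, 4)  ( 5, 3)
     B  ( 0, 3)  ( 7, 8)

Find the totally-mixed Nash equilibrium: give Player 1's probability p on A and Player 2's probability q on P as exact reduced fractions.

p=5/6, q=1/7

P1 indiff ⇒ q·12+(1-q)·5 = q·0+(1-q)·7 ⇒ q(12) = (1-q)(2) ⇒ q = 1/7
P2 indiff ⇒ p·4+(1-p)·3 = p·3+(1-p)·8 ⇒ p(1) = (1-p)(5) ⇒ p = 5/6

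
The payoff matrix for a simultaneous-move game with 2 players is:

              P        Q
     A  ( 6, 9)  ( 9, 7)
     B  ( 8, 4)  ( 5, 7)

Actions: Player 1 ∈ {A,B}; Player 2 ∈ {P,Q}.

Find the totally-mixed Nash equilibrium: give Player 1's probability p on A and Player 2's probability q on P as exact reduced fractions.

P1 indiff ⇒ q·6+(1-q)·9 = q·8+(1-q)·5 ⇒ q(-2) = (1-q)(-4) ⇒ q = 2/3
P2 indiff ⇒ p·9+(1-p)·4 = p·7+(1-p)·7 ⇒ p(2) = (1-p)(3) ⇒ p = 3/5

(p,q) = (3/5, 2/3)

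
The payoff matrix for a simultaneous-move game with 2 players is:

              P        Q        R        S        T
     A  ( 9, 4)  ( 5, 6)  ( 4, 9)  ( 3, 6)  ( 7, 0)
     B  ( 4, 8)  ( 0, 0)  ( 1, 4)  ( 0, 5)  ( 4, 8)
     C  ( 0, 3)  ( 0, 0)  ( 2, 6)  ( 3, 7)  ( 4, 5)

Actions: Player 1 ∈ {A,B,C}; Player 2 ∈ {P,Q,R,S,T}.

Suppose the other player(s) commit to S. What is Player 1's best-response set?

P1 best: {A,C}

u_1(A vs S) = 3
u_1(B vs S) = 0
u_1(C vs S) = 3
max payoff 3 at {A,C}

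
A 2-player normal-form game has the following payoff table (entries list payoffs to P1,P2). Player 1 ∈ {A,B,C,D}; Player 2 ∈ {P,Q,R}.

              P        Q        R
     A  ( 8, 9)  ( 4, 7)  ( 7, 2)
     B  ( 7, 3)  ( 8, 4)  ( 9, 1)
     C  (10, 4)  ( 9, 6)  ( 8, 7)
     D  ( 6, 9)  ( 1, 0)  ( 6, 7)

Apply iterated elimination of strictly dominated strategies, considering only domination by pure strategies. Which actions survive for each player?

P1 drop A (C beats it: P:10>8 Q:9>4 R:8>7)
P1 drop D (B beats it: P:7>6 Q:8>1 R:9>6)
P2 drop P (Q beats it: B:4>3 C:6>4)
P1→{B,C} P2→{Q,R}

Remaining: P1:{B,C} P2:{Q,R}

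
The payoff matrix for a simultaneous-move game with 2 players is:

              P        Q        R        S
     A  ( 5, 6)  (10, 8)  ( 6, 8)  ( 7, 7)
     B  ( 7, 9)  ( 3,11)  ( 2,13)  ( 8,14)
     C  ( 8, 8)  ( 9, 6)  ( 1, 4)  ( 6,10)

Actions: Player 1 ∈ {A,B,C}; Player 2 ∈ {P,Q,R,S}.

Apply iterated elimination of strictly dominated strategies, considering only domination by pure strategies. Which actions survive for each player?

Survivors P1:{A,B} P2:{Q,R,S}

P2 drop P (S beats it: A:7>6 B:14>9 C:10>8)
P1 drop C (A beats it: Q:10>9 R:6>1 S:7>6)
P1→{A,B} P2→{Q,R,S}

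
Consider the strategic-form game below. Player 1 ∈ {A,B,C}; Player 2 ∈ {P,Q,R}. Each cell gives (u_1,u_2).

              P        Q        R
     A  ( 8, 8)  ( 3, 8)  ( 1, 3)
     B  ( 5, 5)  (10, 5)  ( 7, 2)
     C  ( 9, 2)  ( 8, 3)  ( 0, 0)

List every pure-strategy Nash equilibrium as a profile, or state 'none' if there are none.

(A,P): not NE [P1→C gives 9>8]
(A,Q): not NE [P1→B gives 10>3]
(A,R): not NE [P1→B gives 7>1; P2→Q gives 8>3]
(B,P): not NE [P1→C gives 9>5]
(B,Q): NE
(B,R): not NE [P2→Q gives 5>2]
(C,P): not NE [P2→Q gives 3>2]
(C,Q): not NE [P1→B gives 10>8]
(C,R): not NE [P1→B gives 7>0; P2→Q gives 3>0]

Nash profiles: (B,Q)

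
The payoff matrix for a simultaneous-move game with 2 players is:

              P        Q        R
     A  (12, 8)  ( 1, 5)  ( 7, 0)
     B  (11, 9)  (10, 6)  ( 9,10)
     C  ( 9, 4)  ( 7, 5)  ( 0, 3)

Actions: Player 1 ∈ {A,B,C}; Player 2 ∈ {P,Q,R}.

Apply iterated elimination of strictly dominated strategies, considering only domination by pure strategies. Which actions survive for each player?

P1 drop C (B beats it: P:11>9 Q:10>7 R:9>0)
P2 drop Q (P beats it: A:8>5 B:9>6)
P1→{A,B} P2→{P,R}

Remaining: P1:{A,B} P2:{P,R}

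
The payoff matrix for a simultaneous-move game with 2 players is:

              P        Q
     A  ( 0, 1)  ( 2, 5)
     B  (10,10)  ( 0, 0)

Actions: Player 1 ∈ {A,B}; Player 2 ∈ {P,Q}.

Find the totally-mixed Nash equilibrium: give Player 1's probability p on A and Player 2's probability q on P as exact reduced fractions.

P1 indiff ⇒ q·0+(1-q)·2 = q·10+(1-q)·0 ⇒ q(-10) = (1-q)(-2) ⇒ q = 1/6
P2 indiff ⇒ p·1+(1-p)·10 = p·5+(1-p)·0 ⇒ p(-4) = (1-p)(-10) ⇒ p = 5/7

P1 mixes 5/7 on A; P2 mixes 1/6 on P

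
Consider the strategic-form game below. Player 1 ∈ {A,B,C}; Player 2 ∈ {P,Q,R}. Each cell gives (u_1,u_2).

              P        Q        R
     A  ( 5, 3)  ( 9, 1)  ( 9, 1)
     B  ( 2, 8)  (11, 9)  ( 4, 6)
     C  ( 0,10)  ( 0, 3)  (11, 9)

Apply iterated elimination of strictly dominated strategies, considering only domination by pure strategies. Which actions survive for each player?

Remaining: P1:{A,B} P2:{P,Q}

P2 drop R (P beats it: A:3>1 B:8>6 C:10>9)
P1 drop C (A beats it: P:5>0 Q:9>0)
P1→{A,B} P2→{P,Q}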